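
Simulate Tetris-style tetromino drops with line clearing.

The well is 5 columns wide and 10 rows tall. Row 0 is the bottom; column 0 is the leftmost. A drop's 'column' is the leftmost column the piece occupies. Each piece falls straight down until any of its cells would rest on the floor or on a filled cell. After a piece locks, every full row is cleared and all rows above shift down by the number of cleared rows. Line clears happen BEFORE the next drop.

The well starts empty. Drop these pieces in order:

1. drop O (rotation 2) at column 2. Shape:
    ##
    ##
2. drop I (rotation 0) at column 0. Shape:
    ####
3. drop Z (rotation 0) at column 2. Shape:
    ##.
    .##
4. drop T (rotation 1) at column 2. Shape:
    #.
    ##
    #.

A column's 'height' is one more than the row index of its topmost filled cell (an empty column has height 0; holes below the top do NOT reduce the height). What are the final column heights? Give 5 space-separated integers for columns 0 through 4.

Answer: 3 3 8 7 4

Derivation:
Drop 1: O rot2 at col 2 lands with bottom-row=0; cleared 0 line(s) (total 0); column heights now [0 0 2 2 0], max=2
Drop 2: I rot0 at col 0 lands with bottom-row=2; cleared 0 line(s) (total 0); column heights now [3 3 3 3 0], max=3
Drop 3: Z rot0 at col 2 lands with bottom-row=3; cleared 0 line(s) (total 0); column heights now [3 3 5 5 4], max=5
Drop 4: T rot1 at col 2 lands with bottom-row=5; cleared 0 line(s) (total 0); column heights now [3 3 8 7 4], max=8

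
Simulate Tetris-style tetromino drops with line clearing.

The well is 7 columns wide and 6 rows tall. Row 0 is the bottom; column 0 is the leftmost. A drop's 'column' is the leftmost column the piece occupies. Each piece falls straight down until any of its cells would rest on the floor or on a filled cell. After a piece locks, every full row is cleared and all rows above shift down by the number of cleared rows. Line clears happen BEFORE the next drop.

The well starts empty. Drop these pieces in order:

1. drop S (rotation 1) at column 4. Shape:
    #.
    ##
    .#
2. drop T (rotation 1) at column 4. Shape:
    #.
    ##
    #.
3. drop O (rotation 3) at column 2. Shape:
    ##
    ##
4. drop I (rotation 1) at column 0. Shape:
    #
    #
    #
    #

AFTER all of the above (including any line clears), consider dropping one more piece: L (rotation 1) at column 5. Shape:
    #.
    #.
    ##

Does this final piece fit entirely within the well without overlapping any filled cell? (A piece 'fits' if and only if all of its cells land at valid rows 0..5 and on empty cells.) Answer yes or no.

Answer: no

Derivation:
Drop 1: S rot1 at col 4 lands with bottom-row=0; cleared 0 line(s) (total 0); column heights now [0 0 0 0 3 2 0], max=3
Drop 2: T rot1 at col 4 lands with bottom-row=3; cleared 0 line(s) (total 0); column heights now [0 0 0 0 6 5 0], max=6
Drop 3: O rot3 at col 2 lands with bottom-row=0; cleared 0 line(s) (total 0); column heights now [0 0 2 2 6 5 0], max=6
Drop 4: I rot1 at col 0 lands with bottom-row=0; cleared 0 line(s) (total 0); column heights now [4 0 2 2 6 5 0], max=6
Test piece L rot1 at col 5 (width 2): heights before test = [4 0 2 2 6 5 0]; fits = False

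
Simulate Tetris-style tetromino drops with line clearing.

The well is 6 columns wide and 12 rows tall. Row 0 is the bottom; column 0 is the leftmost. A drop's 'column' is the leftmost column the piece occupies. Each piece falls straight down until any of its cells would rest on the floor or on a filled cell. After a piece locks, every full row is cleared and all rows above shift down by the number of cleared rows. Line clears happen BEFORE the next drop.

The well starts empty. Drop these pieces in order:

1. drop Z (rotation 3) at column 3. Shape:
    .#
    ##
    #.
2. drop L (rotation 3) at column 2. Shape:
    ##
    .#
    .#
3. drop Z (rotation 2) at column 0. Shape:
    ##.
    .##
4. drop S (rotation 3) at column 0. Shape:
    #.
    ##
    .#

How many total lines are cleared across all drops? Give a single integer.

Answer: 0

Derivation:
Drop 1: Z rot3 at col 3 lands with bottom-row=0; cleared 0 line(s) (total 0); column heights now [0 0 0 2 3 0], max=3
Drop 2: L rot3 at col 2 lands with bottom-row=2; cleared 0 line(s) (total 0); column heights now [0 0 5 5 3 0], max=5
Drop 3: Z rot2 at col 0 lands with bottom-row=5; cleared 0 line(s) (total 0); column heights now [7 7 6 5 3 0], max=7
Drop 4: S rot3 at col 0 lands with bottom-row=7; cleared 0 line(s) (total 0); column heights now [10 9 6 5 3 0], max=10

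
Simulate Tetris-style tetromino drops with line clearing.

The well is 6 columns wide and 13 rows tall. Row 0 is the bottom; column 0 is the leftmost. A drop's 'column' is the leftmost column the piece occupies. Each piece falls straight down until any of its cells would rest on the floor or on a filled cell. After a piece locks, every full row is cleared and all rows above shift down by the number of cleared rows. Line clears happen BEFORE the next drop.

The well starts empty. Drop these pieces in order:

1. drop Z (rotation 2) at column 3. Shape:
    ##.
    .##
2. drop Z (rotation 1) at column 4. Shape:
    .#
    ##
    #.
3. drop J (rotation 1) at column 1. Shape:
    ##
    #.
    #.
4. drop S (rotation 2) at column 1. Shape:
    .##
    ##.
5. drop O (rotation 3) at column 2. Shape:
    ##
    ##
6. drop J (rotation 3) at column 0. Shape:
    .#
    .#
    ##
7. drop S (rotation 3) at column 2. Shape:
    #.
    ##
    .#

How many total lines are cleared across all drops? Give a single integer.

Answer: 0

Derivation:
Drop 1: Z rot2 at col 3 lands with bottom-row=0; cleared 0 line(s) (total 0); column heights now [0 0 0 2 2 1], max=2
Drop 2: Z rot1 at col 4 lands with bottom-row=2; cleared 0 line(s) (total 0); column heights now [0 0 0 2 4 5], max=5
Drop 3: J rot1 at col 1 lands with bottom-row=0; cleared 0 line(s) (total 0); column heights now [0 3 3 2 4 5], max=5
Drop 4: S rot2 at col 1 lands with bottom-row=3; cleared 0 line(s) (total 0); column heights now [0 4 5 5 4 5], max=5
Drop 5: O rot3 at col 2 lands with bottom-row=5; cleared 0 line(s) (total 0); column heights now [0 4 7 7 4 5], max=7
Drop 6: J rot3 at col 0 lands with bottom-row=4; cleared 0 line(s) (total 0); column heights now [5 7 7 7 4 5], max=7
Drop 7: S rot3 at col 2 lands with bottom-row=7; cleared 0 line(s) (total 0); column heights now [5 7 10 9 4 5], max=10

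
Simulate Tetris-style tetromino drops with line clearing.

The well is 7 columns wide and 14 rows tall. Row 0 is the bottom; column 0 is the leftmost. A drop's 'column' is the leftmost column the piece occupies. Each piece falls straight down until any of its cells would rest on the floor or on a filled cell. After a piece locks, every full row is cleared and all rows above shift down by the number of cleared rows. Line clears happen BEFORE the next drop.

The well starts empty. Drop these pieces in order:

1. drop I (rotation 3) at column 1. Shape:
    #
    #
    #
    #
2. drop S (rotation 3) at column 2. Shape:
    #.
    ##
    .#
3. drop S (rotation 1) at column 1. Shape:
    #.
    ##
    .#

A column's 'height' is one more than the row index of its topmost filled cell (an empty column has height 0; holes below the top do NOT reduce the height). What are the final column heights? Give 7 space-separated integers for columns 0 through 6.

Drop 1: I rot3 at col 1 lands with bottom-row=0; cleared 0 line(s) (total 0); column heights now [0 4 0 0 0 0 0], max=4
Drop 2: S rot3 at col 2 lands with bottom-row=0; cleared 0 line(s) (total 0); column heights now [0 4 3 2 0 0 0], max=4
Drop 3: S rot1 at col 1 lands with bottom-row=3; cleared 0 line(s) (total 0); column heights now [0 6 5 2 0 0 0], max=6

Answer: 0 6 5 2 0 0 0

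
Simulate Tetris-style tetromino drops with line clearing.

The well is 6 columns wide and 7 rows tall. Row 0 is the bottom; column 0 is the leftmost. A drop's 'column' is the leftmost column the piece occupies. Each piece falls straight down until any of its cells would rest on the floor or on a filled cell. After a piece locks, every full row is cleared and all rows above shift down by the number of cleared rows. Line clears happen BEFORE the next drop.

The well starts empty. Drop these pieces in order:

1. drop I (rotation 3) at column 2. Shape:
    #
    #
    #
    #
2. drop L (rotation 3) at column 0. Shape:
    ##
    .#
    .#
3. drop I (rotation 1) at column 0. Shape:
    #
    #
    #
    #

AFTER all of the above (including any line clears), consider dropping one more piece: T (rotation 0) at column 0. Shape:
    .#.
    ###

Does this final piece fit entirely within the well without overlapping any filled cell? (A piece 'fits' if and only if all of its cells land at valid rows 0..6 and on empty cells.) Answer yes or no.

Drop 1: I rot3 at col 2 lands with bottom-row=0; cleared 0 line(s) (total 0); column heights now [0 0 4 0 0 0], max=4
Drop 2: L rot3 at col 0 lands with bottom-row=0; cleared 0 line(s) (total 0); column heights now [3 3 4 0 0 0], max=4
Drop 3: I rot1 at col 0 lands with bottom-row=3; cleared 0 line(s) (total 0); column heights now [7 3 4 0 0 0], max=7
Test piece T rot0 at col 0 (width 3): heights before test = [7 3 4 0 0 0]; fits = False

Answer: no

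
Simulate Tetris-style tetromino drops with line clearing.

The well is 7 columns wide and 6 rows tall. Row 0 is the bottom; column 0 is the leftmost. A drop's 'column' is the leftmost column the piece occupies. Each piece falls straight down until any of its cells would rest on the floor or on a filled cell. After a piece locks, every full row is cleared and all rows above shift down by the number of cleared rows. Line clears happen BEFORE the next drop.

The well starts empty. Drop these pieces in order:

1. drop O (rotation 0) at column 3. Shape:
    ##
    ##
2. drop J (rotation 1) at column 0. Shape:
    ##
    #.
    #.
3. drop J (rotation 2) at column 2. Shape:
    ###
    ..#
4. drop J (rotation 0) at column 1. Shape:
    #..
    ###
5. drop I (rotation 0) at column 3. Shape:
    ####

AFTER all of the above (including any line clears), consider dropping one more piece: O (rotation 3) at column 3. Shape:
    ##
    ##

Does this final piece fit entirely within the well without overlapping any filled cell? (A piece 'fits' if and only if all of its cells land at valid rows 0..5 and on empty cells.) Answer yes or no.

Drop 1: O rot0 at col 3 lands with bottom-row=0; cleared 0 line(s) (total 0); column heights now [0 0 0 2 2 0 0], max=2
Drop 2: J rot1 at col 0 lands with bottom-row=0; cleared 0 line(s) (total 0); column heights now [3 3 0 2 2 0 0], max=3
Drop 3: J rot2 at col 2 lands with bottom-row=2; cleared 0 line(s) (total 0); column heights now [3 3 4 4 4 0 0], max=4
Drop 4: J rot0 at col 1 lands with bottom-row=4; cleared 0 line(s) (total 0); column heights now [3 6 5 5 4 0 0], max=6
Drop 5: I rot0 at col 3 lands with bottom-row=5; cleared 0 line(s) (total 0); column heights now [3 6 5 6 6 6 6], max=6
Test piece O rot3 at col 3 (width 2): heights before test = [3 6 5 6 6 6 6]; fits = False

Answer: no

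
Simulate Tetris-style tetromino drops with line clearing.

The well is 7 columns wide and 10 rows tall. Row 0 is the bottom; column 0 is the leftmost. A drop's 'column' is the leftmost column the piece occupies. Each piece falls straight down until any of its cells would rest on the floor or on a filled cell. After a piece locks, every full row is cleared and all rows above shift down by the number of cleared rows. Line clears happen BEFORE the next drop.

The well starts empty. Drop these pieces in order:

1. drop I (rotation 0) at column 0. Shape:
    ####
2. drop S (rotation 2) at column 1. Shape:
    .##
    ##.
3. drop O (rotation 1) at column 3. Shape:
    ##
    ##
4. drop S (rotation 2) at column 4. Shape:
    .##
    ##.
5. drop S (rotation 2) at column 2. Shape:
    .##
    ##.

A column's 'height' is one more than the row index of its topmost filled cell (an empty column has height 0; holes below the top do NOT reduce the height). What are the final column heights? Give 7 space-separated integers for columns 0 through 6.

Answer: 1 2 6 7 7 7 7

Derivation:
Drop 1: I rot0 at col 0 lands with bottom-row=0; cleared 0 line(s) (total 0); column heights now [1 1 1 1 0 0 0], max=1
Drop 2: S rot2 at col 1 lands with bottom-row=1; cleared 0 line(s) (total 0); column heights now [1 2 3 3 0 0 0], max=3
Drop 3: O rot1 at col 3 lands with bottom-row=3; cleared 0 line(s) (total 0); column heights now [1 2 3 5 5 0 0], max=5
Drop 4: S rot2 at col 4 lands with bottom-row=5; cleared 0 line(s) (total 0); column heights now [1 2 3 5 6 7 7], max=7
Drop 5: S rot2 at col 2 lands with bottom-row=5; cleared 0 line(s) (total 0); column heights now [1 2 6 7 7 7 7], max=7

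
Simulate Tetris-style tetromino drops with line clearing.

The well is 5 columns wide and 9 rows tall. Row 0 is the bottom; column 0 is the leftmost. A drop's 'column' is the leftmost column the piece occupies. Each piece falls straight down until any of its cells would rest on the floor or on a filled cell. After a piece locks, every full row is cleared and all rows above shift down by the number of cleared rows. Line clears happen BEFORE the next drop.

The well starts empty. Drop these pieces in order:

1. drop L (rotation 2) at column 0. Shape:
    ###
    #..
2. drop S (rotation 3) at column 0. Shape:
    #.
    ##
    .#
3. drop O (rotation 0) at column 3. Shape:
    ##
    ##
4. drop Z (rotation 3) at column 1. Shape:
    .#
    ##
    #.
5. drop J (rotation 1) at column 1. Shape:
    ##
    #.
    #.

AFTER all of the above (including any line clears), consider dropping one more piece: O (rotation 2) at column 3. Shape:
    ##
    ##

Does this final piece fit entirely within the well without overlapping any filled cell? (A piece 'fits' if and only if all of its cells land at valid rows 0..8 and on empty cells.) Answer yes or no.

Answer: yes

Derivation:
Drop 1: L rot2 at col 0 lands with bottom-row=0; cleared 0 line(s) (total 0); column heights now [2 2 2 0 0], max=2
Drop 2: S rot3 at col 0 lands with bottom-row=2; cleared 0 line(s) (total 0); column heights now [5 4 2 0 0], max=5
Drop 3: O rot0 at col 3 lands with bottom-row=0; cleared 1 line(s) (total 1); column heights now [4 3 0 1 1], max=4
Drop 4: Z rot3 at col 1 lands with bottom-row=3; cleared 0 line(s) (total 1); column heights now [4 5 6 1 1], max=6
Drop 5: J rot1 at col 1 lands with bottom-row=5; cleared 0 line(s) (total 1); column heights now [4 8 8 1 1], max=8
Test piece O rot2 at col 3 (width 2): heights before test = [4 8 8 1 1]; fits = True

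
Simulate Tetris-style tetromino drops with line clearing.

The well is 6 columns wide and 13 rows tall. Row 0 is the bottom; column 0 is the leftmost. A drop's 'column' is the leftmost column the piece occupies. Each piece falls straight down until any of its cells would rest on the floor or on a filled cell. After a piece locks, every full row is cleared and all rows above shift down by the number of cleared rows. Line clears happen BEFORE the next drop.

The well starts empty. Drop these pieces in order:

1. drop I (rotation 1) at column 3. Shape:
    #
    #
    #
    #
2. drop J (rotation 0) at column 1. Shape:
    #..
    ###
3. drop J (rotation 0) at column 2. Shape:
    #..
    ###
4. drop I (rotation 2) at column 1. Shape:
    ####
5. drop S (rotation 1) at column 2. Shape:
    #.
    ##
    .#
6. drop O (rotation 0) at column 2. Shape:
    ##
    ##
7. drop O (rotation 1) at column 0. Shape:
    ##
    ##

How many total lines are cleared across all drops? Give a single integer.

Answer: 0

Derivation:
Drop 1: I rot1 at col 3 lands with bottom-row=0; cleared 0 line(s) (total 0); column heights now [0 0 0 4 0 0], max=4
Drop 2: J rot0 at col 1 lands with bottom-row=4; cleared 0 line(s) (total 0); column heights now [0 6 5 5 0 0], max=6
Drop 3: J rot0 at col 2 lands with bottom-row=5; cleared 0 line(s) (total 0); column heights now [0 6 7 6 6 0], max=7
Drop 4: I rot2 at col 1 lands with bottom-row=7; cleared 0 line(s) (total 0); column heights now [0 8 8 8 8 0], max=8
Drop 5: S rot1 at col 2 lands with bottom-row=8; cleared 0 line(s) (total 0); column heights now [0 8 11 10 8 0], max=11
Drop 6: O rot0 at col 2 lands with bottom-row=11; cleared 0 line(s) (total 0); column heights now [0 8 13 13 8 0], max=13
Drop 7: O rot1 at col 0 lands with bottom-row=8; cleared 0 line(s) (total 0); column heights now [10 10 13 13 8 0], max=13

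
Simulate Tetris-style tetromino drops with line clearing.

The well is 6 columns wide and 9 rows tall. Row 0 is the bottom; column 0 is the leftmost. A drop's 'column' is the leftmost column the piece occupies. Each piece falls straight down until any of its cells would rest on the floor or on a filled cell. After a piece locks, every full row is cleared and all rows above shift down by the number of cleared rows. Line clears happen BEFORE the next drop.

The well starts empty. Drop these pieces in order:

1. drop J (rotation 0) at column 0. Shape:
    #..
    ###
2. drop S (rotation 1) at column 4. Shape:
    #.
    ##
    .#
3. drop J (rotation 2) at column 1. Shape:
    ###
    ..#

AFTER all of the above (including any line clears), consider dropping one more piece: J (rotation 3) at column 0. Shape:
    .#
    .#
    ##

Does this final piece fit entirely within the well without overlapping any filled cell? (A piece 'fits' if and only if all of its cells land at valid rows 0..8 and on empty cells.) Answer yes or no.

Drop 1: J rot0 at col 0 lands with bottom-row=0; cleared 0 line(s) (total 0); column heights now [2 1 1 0 0 0], max=2
Drop 2: S rot1 at col 4 lands with bottom-row=0; cleared 0 line(s) (total 0); column heights now [2 1 1 0 3 2], max=3
Drop 3: J rot2 at col 1 lands with bottom-row=0; cleared 1 line(s) (total 1); column heights now [1 1 1 1 2 1], max=2
Test piece J rot3 at col 0 (width 2): heights before test = [1 1 1 1 2 1]; fits = True

Answer: yes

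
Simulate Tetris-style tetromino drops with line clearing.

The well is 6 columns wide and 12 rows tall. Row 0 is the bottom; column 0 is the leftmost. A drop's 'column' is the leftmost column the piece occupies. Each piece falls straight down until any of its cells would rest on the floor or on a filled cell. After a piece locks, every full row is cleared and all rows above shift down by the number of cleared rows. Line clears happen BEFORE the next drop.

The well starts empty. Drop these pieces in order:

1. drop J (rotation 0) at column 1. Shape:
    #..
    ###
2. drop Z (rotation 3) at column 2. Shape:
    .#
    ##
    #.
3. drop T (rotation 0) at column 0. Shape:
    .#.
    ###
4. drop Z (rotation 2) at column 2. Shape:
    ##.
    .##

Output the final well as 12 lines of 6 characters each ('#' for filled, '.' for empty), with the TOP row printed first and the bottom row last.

Answer: ......
......
......
......
......
......
..##..
.#.##.
####..
..##..
.##...
.###..

Derivation:
Drop 1: J rot0 at col 1 lands with bottom-row=0; cleared 0 line(s) (total 0); column heights now [0 2 1 1 0 0], max=2
Drop 2: Z rot3 at col 2 lands with bottom-row=1; cleared 0 line(s) (total 0); column heights now [0 2 3 4 0 0], max=4
Drop 3: T rot0 at col 0 lands with bottom-row=3; cleared 0 line(s) (total 0); column heights now [4 5 4 4 0 0], max=5
Drop 4: Z rot2 at col 2 lands with bottom-row=4; cleared 0 line(s) (total 0); column heights now [4 5 6 6 5 0], max=6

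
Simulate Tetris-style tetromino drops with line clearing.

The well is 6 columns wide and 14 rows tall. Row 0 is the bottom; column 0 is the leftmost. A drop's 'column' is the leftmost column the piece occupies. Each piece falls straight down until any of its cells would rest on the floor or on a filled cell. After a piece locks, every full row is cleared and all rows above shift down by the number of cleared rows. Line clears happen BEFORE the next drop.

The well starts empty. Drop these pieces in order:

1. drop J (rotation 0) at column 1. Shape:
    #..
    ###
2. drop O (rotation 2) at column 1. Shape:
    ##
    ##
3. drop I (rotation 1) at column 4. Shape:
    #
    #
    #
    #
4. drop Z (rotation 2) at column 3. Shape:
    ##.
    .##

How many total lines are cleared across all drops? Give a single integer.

Drop 1: J rot0 at col 1 lands with bottom-row=0; cleared 0 line(s) (total 0); column heights now [0 2 1 1 0 0], max=2
Drop 2: O rot2 at col 1 lands with bottom-row=2; cleared 0 line(s) (total 0); column heights now [0 4 4 1 0 0], max=4
Drop 3: I rot1 at col 4 lands with bottom-row=0; cleared 0 line(s) (total 0); column heights now [0 4 4 1 4 0], max=4
Drop 4: Z rot2 at col 3 lands with bottom-row=4; cleared 0 line(s) (total 0); column heights now [0 4 4 6 6 5], max=6

Answer: 0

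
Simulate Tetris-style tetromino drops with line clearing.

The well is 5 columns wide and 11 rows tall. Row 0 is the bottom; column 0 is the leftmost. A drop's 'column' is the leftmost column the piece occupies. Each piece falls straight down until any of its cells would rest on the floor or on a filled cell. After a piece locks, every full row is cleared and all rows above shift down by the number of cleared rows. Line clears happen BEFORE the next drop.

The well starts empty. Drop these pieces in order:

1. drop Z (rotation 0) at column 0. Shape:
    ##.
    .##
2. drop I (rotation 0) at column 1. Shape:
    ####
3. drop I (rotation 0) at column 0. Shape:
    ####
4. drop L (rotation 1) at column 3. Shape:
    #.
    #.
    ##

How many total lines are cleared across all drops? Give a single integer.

Drop 1: Z rot0 at col 0 lands with bottom-row=0; cleared 0 line(s) (total 0); column heights now [2 2 1 0 0], max=2
Drop 2: I rot0 at col 1 lands with bottom-row=2; cleared 0 line(s) (total 0); column heights now [2 3 3 3 3], max=3
Drop 3: I rot0 at col 0 lands with bottom-row=3; cleared 0 line(s) (total 0); column heights now [4 4 4 4 3], max=4
Drop 4: L rot1 at col 3 lands with bottom-row=4; cleared 0 line(s) (total 0); column heights now [4 4 4 7 5], max=7

Answer: 0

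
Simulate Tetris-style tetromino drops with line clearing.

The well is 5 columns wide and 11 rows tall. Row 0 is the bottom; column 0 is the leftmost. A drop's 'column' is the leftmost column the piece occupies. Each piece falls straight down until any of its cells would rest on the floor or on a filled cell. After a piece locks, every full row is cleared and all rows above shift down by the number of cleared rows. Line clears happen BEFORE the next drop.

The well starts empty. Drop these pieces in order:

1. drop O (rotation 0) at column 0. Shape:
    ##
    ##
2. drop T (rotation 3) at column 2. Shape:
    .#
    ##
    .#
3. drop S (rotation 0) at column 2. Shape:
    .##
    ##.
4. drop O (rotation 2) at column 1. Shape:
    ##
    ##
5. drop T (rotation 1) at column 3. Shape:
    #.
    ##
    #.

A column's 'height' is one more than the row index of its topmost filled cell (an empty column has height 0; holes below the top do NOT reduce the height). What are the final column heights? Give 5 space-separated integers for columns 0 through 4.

Drop 1: O rot0 at col 0 lands with bottom-row=0; cleared 0 line(s) (total 0); column heights now [2 2 0 0 0], max=2
Drop 2: T rot3 at col 2 lands with bottom-row=0; cleared 0 line(s) (total 0); column heights now [2 2 2 3 0], max=3
Drop 3: S rot0 at col 2 lands with bottom-row=3; cleared 0 line(s) (total 0); column heights now [2 2 4 5 5], max=5
Drop 4: O rot2 at col 1 lands with bottom-row=4; cleared 0 line(s) (total 0); column heights now [2 6 6 5 5], max=6
Drop 5: T rot1 at col 3 lands with bottom-row=5; cleared 0 line(s) (total 0); column heights now [2 6 6 8 7], max=8

Answer: 2 6 6 8 7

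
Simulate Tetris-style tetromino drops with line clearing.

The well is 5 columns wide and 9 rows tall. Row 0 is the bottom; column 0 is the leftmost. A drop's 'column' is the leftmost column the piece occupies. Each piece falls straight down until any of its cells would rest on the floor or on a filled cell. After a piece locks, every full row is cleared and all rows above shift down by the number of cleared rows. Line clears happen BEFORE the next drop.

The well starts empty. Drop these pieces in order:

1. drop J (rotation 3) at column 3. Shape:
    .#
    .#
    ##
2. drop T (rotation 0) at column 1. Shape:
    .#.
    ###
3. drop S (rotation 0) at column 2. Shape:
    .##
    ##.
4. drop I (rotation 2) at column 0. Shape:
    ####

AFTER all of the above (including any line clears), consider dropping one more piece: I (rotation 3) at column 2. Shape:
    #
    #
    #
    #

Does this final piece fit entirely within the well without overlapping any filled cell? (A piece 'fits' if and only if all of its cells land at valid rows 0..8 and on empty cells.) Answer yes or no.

Answer: no

Derivation:
Drop 1: J rot3 at col 3 lands with bottom-row=0; cleared 0 line(s) (total 0); column heights now [0 0 0 1 3], max=3
Drop 2: T rot0 at col 1 lands with bottom-row=1; cleared 0 line(s) (total 0); column heights now [0 2 3 2 3], max=3
Drop 3: S rot0 at col 2 lands with bottom-row=3; cleared 0 line(s) (total 0); column heights now [0 2 4 5 5], max=5
Drop 4: I rot2 at col 0 lands with bottom-row=5; cleared 0 line(s) (total 0); column heights now [6 6 6 6 5], max=6
Test piece I rot3 at col 2 (width 1): heights before test = [6 6 6 6 5]; fits = False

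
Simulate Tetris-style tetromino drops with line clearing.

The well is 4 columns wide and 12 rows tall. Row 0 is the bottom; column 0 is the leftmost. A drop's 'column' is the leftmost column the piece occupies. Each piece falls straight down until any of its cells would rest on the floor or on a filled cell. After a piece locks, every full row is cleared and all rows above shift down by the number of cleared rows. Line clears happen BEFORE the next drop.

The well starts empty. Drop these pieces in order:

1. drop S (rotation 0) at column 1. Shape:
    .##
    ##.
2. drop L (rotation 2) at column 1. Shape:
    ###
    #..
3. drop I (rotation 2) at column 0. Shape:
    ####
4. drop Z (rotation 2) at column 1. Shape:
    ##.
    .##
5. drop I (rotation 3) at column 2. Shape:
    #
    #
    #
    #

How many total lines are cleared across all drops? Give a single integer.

Answer: 1

Derivation:
Drop 1: S rot0 at col 1 lands with bottom-row=0; cleared 0 line(s) (total 0); column heights now [0 1 2 2], max=2
Drop 2: L rot2 at col 1 lands with bottom-row=1; cleared 0 line(s) (total 0); column heights now [0 3 3 3], max=3
Drop 3: I rot2 at col 0 lands with bottom-row=3; cleared 1 line(s) (total 1); column heights now [0 3 3 3], max=3
Drop 4: Z rot2 at col 1 lands with bottom-row=3; cleared 0 line(s) (total 1); column heights now [0 5 5 4], max=5
Drop 5: I rot3 at col 2 lands with bottom-row=5; cleared 0 line(s) (total 1); column heights now [0 5 9 4], max=9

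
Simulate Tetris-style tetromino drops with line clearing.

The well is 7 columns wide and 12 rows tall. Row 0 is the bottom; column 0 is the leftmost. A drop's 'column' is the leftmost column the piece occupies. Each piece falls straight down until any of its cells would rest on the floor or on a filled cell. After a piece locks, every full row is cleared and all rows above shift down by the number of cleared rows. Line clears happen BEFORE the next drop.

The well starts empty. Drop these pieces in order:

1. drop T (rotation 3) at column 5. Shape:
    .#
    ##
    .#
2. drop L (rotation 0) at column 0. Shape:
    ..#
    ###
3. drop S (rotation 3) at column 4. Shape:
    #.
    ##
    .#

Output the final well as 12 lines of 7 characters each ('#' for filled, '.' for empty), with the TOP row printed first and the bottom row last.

Answer: .......
.......
.......
.......
.......
.......
.......
....#..
....##.
.....##
..#..##
###...#

Derivation:
Drop 1: T rot3 at col 5 lands with bottom-row=0; cleared 0 line(s) (total 0); column heights now [0 0 0 0 0 2 3], max=3
Drop 2: L rot0 at col 0 lands with bottom-row=0; cleared 0 line(s) (total 0); column heights now [1 1 2 0 0 2 3], max=3
Drop 3: S rot3 at col 4 lands with bottom-row=2; cleared 0 line(s) (total 0); column heights now [1 1 2 0 5 4 3], max=5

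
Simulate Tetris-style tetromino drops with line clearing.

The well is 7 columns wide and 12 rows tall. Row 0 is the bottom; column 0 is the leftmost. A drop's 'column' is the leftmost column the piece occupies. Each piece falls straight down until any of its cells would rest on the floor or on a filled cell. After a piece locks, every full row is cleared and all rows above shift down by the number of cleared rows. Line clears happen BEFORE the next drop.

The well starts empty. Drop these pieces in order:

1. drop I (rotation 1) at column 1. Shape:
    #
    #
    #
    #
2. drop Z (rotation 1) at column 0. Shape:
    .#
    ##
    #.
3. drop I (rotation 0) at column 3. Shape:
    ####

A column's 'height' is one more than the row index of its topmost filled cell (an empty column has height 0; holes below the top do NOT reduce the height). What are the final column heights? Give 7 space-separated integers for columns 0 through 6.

Drop 1: I rot1 at col 1 lands with bottom-row=0; cleared 0 line(s) (total 0); column heights now [0 4 0 0 0 0 0], max=4
Drop 2: Z rot1 at col 0 lands with bottom-row=3; cleared 0 line(s) (total 0); column heights now [5 6 0 0 0 0 0], max=6
Drop 3: I rot0 at col 3 lands with bottom-row=0; cleared 0 line(s) (total 0); column heights now [5 6 0 1 1 1 1], max=6

Answer: 5 6 0 1 1 1 1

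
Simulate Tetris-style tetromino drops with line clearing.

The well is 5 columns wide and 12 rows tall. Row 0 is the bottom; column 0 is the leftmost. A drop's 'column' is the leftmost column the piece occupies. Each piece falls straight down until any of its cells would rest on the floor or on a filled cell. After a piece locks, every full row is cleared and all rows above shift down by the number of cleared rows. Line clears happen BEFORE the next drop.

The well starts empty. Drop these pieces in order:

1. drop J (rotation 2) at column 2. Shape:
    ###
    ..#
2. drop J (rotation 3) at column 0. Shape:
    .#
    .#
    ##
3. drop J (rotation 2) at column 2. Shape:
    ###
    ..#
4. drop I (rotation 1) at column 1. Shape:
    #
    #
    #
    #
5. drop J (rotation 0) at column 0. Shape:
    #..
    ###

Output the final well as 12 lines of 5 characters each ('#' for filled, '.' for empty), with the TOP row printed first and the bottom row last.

Answer: .....
.....
.....
#....
###..
.#...
.#...
.#...
.####
.#..#
.####
##..#

Derivation:
Drop 1: J rot2 at col 2 lands with bottom-row=0; cleared 0 line(s) (total 0); column heights now [0 0 2 2 2], max=2
Drop 2: J rot3 at col 0 lands with bottom-row=0; cleared 0 line(s) (total 0); column heights now [1 3 2 2 2], max=3
Drop 3: J rot2 at col 2 lands with bottom-row=2; cleared 0 line(s) (total 0); column heights now [1 3 4 4 4], max=4
Drop 4: I rot1 at col 1 lands with bottom-row=3; cleared 0 line(s) (total 0); column heights now [1 7 4 4 4], max=7
Drop 5: J rot0 at col 0 lands with bottom-row=7; cleared 0 line(s) (total 0); column heights now [9 8 8 4 4], max=9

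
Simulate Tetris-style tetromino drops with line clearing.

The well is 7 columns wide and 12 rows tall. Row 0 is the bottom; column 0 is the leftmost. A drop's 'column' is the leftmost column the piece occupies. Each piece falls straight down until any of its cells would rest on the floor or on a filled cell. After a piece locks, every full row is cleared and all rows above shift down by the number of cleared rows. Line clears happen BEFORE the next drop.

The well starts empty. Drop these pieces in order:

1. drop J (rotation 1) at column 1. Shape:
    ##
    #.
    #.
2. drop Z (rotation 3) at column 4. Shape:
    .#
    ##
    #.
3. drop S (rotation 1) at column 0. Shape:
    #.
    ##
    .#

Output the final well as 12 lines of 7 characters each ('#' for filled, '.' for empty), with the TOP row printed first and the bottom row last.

Answer: .......
.......
.......
.......
.......
.......
#......
##.....
.#.....
.##..#.
.#..##.
.#..#..

Derivation:
Drop 1: J rot1 at col 1 lands with bottom-row=0; cleared 0 line(s) (total 0); column heights now [0 3 3 0 0 0 0], max=3
Drop 2: Z rot3 at col 4 lands with bottom-row=0; cleared 0 line(s) (total 0); column heights now [0 3 3 0 2 3 0], max=3
Drop 3: S rot1 at col 0 lands with bottom-row=3; cleared 0 line(s) (total 0); column heights now [6 5 3 0 2 3 0], max=6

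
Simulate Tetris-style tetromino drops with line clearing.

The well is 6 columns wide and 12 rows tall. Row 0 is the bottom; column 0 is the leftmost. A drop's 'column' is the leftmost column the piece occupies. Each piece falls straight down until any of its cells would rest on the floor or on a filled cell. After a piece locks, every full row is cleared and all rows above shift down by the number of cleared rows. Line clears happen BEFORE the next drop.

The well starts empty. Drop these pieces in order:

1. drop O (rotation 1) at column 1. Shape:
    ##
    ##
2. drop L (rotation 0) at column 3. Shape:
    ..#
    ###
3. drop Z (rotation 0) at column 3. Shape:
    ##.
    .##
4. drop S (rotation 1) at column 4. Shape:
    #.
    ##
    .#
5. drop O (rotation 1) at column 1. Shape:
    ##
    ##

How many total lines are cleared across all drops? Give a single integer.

Answer: 0

Derivation:
Drop 1: O rot1 at col 1 lands with bottom-row=0; cleared 0 line(s) (total 0); column heights now [0 2 2 0 0 0], max=2
Drop 2: L rot0 at col 3 lands with bottom-row=0; cleared 0 line(s) (total 0); column heights now [0 2 2 1 1 2], max=2
Drop 3: Z rot0 at col 3 lands with bottom-row=2; cleared 0 line(s) (total 0); column heights now [0 2 2 4 4 3], max=4
Drop 4: S rot1 at col 4 lands with bottom-row=3; cleared 0 line(s) (total 0); column heights now [0 2 2 4 6 5], max=6
Drop 5: O rot1 at col 1 lands with bottom-row=2; cleared 0 line(s) (total 0); column heights now [0 4 4 4 6 5], max=6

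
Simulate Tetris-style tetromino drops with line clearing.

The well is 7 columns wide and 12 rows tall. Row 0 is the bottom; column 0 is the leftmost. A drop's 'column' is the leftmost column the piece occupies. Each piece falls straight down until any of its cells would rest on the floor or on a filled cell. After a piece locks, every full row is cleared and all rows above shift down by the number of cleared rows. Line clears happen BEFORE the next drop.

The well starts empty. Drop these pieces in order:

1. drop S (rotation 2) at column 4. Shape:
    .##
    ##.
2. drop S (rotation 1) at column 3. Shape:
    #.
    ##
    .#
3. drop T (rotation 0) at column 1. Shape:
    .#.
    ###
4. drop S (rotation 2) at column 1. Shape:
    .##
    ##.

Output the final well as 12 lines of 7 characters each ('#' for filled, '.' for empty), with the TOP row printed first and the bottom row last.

Answer: .......
.......
.......
.......
..##...
.##....
..#....
.###...
...#...
...##..
....###
....##.

Derivation:
Drop 1: S rot2 at col 4 lands with bottom-row=0; cleared 0 line(s) (total 0); column heights now [0 0 0 0 1 2 2], max=2
Drop 2: S rot1 at col 3 lands with bottom-row=1; cleared 0 line(s) (total 0); column heights now [0 0 0 4 3 2 2], max=4
Drop 3: T rot0 at col 1 lands with bottom-row=4; cleared 0 line(s) (total 0); column heights now [0 5 6 5 3 2 2], max=6
Drop 4: S rot2 at col 1 lands with bottom-row=6; cleared 0 line(s) (total 0); column heights now [0 7 8 8 3 2 2], max=8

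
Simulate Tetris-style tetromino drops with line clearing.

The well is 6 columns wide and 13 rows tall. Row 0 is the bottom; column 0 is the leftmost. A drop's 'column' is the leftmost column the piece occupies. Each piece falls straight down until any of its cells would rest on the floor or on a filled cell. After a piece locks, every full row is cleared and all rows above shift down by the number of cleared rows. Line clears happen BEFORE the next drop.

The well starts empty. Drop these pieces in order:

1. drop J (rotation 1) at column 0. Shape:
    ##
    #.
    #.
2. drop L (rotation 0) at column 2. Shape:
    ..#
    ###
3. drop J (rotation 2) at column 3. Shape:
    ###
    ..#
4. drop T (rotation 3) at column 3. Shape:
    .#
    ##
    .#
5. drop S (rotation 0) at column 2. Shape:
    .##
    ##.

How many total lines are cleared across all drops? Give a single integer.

Drop 1: J rot1 at col 0 lands with bottom-row=0; cleared 0 line(s) (total 0); column heights now [3 3 0 0 0 0], max=3
Drop 2: L rot0 at col 2 lands with bottom-row=0; cleared 0 line(s) (total 0); column heights now [3 3 1 1 2 0], max=3
Drop 3: J rot2 at col 3 lands with bottom-row=1; cleared 0 line(s) (total 0); column heights now [3 3 1 3 3 3], max=3
Drop 4: T rot3 at col 3 lands with bottom-row=3; cleared 0 line(s) (total 0); column heights now [3 3 1 5 6 3], max=6
Drop 5: S rot0 at col 2 lands with bottom-row=5; cleared 0 line(s) (total 0); column heights now [3 3 6 7 7 3], max=7

Answer: 0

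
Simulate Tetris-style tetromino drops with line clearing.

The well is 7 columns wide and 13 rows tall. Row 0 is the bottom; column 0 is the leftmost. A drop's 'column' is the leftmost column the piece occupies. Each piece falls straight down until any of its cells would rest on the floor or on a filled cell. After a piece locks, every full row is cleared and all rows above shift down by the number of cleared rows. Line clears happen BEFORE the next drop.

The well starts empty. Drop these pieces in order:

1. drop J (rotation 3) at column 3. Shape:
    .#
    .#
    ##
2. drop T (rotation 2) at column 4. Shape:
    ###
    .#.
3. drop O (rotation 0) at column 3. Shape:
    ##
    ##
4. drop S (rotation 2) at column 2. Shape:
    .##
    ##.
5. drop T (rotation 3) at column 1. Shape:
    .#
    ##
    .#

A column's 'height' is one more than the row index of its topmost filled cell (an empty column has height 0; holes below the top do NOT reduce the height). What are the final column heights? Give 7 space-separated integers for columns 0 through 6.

Drop 1: J rot3 at col 3 lands with bottom-row=0; cleared 0 line(s) (total 0); column heights now [0 0 0 1 3 0 0], max=3
Drop 2: T rot2 at col 4 lands with bottom-row=2; cleared 0 line(s) (total 0); column heights now [0 0 0 1 4 4 4], max=4
Drop 3: O rot0 at col 3 lands with bottom-row=4; cleared 0 line(s) (total 0); column heights now [0 0 0 6 6 4 4], max=6
Drop 4: S rot2 at col 2 lands with bottom-row=6; cleared 0 line(s) (total 0); column heights now [0 0 7 8 8 4 4], max=8
Drop 5: T rot3 at col 1 lands with bottom-row=7; cleared 0 line(s) (total 0); column heights now [0 9 10 8 8 4 4], max=10

Answer: 0 9 10 8 8 4 4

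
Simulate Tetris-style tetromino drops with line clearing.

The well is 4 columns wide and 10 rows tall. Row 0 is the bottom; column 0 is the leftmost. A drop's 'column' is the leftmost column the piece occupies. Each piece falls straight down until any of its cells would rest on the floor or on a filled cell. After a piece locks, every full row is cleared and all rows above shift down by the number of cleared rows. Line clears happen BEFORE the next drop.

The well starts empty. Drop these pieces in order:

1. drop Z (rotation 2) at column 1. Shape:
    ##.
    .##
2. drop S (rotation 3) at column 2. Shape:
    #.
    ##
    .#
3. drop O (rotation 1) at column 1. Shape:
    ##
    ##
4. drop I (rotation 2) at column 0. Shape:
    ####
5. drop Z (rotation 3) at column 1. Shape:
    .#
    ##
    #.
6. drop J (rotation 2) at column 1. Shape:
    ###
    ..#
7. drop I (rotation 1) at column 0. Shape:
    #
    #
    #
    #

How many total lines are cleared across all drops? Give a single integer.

Drop 1: Z rot2 at col 1 lands with bottom-row=0; cleared 0 line(s) (total 0); column heights now [0 2 2 1], max=2
Drop 2: S rot3 at col 2 lands with bottom-row=1; cleared 0 line(s) (total 0); column heights now [0 2 4 3], max=4
Drop 3: O rot1 at col 1 lands with bottom-row=4; cleared 0 line(s) (total 0); column heights now [0 6 6 3], max=6
Drop 4: I rot2 at col 0 lands with bottom-row=6; cleared 1 line(s) (total 1); column heights now [0 6 6 3], max=6
Drop 5: Z rot3 at col 1 lands with bottom-row=6; cleared 0 line(s) (total 1); column heights now [0 8 9 3], max=9
Drop 6: J rot2 at col 1 lands with bottom-row=8; cleared 0 line(s) (total 1); column heights now [0 10 10 10], max=10
Drop 7: I rot1 at col 0 lands with bottom-row=0; cleared 1 line(s) (total 2); column heights now [3 9 9 9], max=9

Answer: 2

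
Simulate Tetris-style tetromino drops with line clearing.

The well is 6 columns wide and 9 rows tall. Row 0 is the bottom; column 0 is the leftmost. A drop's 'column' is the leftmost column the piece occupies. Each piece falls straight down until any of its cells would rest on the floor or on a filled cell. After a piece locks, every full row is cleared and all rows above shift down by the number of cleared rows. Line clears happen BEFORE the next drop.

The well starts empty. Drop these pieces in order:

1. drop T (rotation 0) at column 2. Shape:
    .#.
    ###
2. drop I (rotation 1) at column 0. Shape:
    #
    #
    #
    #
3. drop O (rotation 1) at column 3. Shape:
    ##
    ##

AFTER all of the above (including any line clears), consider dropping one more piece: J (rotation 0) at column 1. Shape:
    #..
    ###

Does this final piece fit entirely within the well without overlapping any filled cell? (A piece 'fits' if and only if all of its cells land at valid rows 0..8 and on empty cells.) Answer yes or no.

Drop 1: T rot0 at col 2 lands with bottom-row=0; cleared 0 line(s) (total 0); column heights now [0 0 1 2 1 0], max=2
Drop 2: I rot1 at col 0 lands with bottom-row=0; cleared 0 line(s) (total 0); column heights now [4 0 1 2 1 0], max=4
Drop 3: O rot1 at col 3 lands with bottom-row=2; cleared 0 line(s) (total 0); column heights now [4 0 1 4 4 0], max=4
Test piece J rot0 at col 1 (width 3): heights before test = [4 0 1 4 4 0]; fits = True

Answer: yes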